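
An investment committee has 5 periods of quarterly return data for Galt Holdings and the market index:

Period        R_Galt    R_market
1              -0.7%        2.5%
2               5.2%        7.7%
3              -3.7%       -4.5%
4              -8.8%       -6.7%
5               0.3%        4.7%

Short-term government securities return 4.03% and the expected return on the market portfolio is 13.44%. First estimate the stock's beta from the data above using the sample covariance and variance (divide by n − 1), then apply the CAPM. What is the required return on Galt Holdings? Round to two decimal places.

Mean R_i = (-0.7 + 5.2 − 3.7 − 8.8 + 0.3) / 5 = -1.5400%
Mean R_m = (2.5 + 7.7 − 4.5 − 6.7 + 4.7) / 5 = 0.7400%
Σ(R_i − R̄_i)(R_m − R̄_m) = 121.0080  ⇒  Cov = 121.0080 / 4 = 30.2520
Σ(R_m − R̄_m)² = 150.0320  ⇒  Var(R_m) = 150.0320 / 4 = 37.5080
β = Cov / Var(R_m) = 30.2520 / 37.5080 = 0.8065
MRP = 13.44% − 4.03% = 9.41%
E(R) = R_f + β × MRP = 4.03% + 0.8065 × 9.41% = 11.62%

11.62%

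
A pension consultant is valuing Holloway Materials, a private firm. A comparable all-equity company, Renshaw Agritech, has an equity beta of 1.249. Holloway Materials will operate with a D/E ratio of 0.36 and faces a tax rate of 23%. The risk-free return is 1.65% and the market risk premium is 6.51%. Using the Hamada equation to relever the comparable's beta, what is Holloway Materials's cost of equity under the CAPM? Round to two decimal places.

12.03%

β_L = β_U × [1 + (1 − t)(D/E)] = 1.249 × [1 + (1 − 0.23) × 0.36]
    = 1.249 × [1 + 0.77 × 0.36] = 1.249 × 1.2772 = 1.5952
E(R) = R_f + β_L × MRP = 1.65% + 1.5952 × 6.51% = 12.03%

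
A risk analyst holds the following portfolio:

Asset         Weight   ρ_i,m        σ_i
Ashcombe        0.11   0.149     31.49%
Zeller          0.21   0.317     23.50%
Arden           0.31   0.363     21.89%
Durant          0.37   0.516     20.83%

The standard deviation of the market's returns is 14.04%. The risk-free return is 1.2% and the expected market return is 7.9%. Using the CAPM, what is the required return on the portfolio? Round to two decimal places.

β_Ashcombe = 0.149 × 31.49% / 14.04% = 0.3342
β_Zeller = 0.317 × 23.50% / 14.04% = 0.5306
β_Arden = 0.363 × 21.89% / 14.04% = 0.5660
β_Durant = 0.516 × 20.83% / 14.04% = 0.7655
β_P = Σ w_i β_i = 0.11×0.3342 + 0.21×0.5306 + 0.31×0.5660 + 0.37×0.7655 = 0.6069
MRP = 7.9% − 1.2% = 6.70%
E(R_P) = R_f + β_P × MRP = 1.2% + 0.6069 × 6.7% = 5.27%

5.27%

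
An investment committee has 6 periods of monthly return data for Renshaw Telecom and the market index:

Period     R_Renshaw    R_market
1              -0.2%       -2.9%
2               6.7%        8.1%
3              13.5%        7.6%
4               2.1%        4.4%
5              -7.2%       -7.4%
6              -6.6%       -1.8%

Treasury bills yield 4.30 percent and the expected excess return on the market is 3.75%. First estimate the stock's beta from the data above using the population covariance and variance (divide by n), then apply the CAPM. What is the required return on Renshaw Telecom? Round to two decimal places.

Mean R_i = (-0.2 + 6.7 + 13.5 + 2.1 − 7.2 − 6.6) / 6 = 1.3833%
Mean R_m = (-2.9 + 8.1 + 7.6 + 4.4 − 7.4 − 1.8) / 6 = 1.3333%
Σ(R_i − R̄_i)(R_m − R̄_m) = 220.7833  ⇒  Cov = 220.7833 / 6 = 36.7972
Σ(R_m − R̄_m)² = 198.4733  ⇒  Var(R_m) = 198.4733 / 6 = 33.0789
β = Cov / Var(R_m) = 36.7972 / 33.0789 = 1.1124
E(R) = R_f + β × MRP = 4.30% + 1.1124 × 3.75% = 8.47%

8.47%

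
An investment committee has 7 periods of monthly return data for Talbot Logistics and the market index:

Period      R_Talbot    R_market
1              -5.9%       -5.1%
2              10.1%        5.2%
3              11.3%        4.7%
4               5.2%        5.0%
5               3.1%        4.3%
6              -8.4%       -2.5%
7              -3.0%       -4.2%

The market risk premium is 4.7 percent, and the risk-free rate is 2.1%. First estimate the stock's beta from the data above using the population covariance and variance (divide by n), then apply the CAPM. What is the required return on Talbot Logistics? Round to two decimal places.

Mean R_i = (-5.9 + 10.1 + 11.3 + 5.2 + 3.1 − 8.4 − 3.0) / 7 = 1.7714%
Mean R_m = (-5.1 + 5.2 + 4.7 + 5.0 + 4.3 − 2.5 − 4.2) / 7 = 1.0571%
Σ(R_i − R̄_i)(R_m − R̄_m) = 195.5414  ⇒  Cov = 195.5414 / 7 = 27.9345
Σ(R_m − R̄_m)² = 134.6971  ⇒  Var(R_m) = 134.6971 / 7 = 19.2424
β = Cov / Var(R_m) = 27.9345 / 19.2424 = 1.4517
E(R) = R_f + β × MRP = 2.1% + 1.4517 × 4.7% = 8.92%

8.92%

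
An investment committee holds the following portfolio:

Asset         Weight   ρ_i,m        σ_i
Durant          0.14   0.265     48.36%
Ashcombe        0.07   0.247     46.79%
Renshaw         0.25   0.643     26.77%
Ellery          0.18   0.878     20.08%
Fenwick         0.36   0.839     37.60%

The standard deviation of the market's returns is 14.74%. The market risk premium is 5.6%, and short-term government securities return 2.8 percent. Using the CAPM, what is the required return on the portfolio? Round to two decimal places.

10.94%

β_Durant = 0.265 × 48.36% / 14.74% = 0.8694
β_Ashcombe = 0.247 × 46.79% / 14.74% = 0.7841
β_Renshaw = 0.643 × 26.77% / 14.74% = 1.1678
β_Ellery = 0.878 × 20.08% / 14.74% = 1.1961
β_Fenwick = 0.839 × 37.60% / 14.74% = 2.1402
β_P = Σ w_i β_i = 0.14×0.8694 + 0.07×0.7841 + 0.25×1.1678 + 0.18×1.1961 + 0.36×2.1402 = 1.4543
E(R_P) = R_f + β_P × MRP = 2.8% + 1.4543 × 5.6% = 10.94%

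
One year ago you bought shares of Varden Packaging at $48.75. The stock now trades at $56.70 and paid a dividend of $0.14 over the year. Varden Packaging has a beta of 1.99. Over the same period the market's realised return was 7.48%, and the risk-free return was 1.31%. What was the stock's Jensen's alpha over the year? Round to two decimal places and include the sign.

Realised HPR = (P1 + D1 − P0) / P0 = (56.70 + 0.14 − 48.75) / 48.75 = 8.09 / 48.75 = 16.5949%
MRP = 7.48% − 1.31% = 6.17%
CAPM required = R_f + β·MRP = 1.31% + 1.99 × 6.17% = 13.5883%
α = realised − required = 16.5949% − 13.5883% = +3.01%

+3.01%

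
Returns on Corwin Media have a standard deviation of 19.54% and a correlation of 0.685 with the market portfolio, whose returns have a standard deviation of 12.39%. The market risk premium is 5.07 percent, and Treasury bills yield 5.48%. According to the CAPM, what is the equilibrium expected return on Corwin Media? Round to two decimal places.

10.96%

β = ρ × σ_i / σ_m = 0.685 × 19.54% / 12.39% = 1.0803
E(R) = 5.48% + 1.0803 × 5.07% = 10.96%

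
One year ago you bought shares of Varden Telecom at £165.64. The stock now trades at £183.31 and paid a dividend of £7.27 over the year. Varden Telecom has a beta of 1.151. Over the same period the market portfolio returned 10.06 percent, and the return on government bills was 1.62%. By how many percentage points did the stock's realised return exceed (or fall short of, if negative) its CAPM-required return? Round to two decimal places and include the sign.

Realised HPR = (P1 + D1 − P0) / P0 = (183.31 + 7.27 − 165.64) / 165.64 = 24.94 / 165.64 = 15.0567%
MRP = 10.06% − 1.62% = 8.44%
CAPM required = R_f + β·MRP = 1.62% + 1.151 × 8.44% = 11.33444%
α = realised − required = 15.0567% − 11.33444% = +3.72%

+3.72%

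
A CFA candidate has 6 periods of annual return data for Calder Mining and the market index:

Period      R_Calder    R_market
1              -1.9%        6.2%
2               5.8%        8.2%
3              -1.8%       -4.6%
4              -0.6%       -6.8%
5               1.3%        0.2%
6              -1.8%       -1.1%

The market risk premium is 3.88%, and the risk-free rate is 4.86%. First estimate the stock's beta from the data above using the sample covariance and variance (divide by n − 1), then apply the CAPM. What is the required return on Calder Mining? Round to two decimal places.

5.98%

Mean R_i = (-1.9 + 5.8 − 1.8 − 0.6 + 1.3 − 1.8) / 6 = 0.1667%
Mean R_m = (6.2 + 8.2 − 4.6 − 6.8 + 0.2 − 1.1) / 6 = 0.3500%
Σ(R_i − R̄_i)(R_m − R̄_m) = 50.0300  ⇒  Cov = 50.0300 / 5 = 10.0060
Σ(R_m − R̄_m)² = 173.5950  ⇒  Var(R_m) = 173.5950 / 5 = 34.7190
β = Cov / Var(R_m) = 10.0060 / 34.7190 = 0.2882
E(R) = R_f + β × MRP = 4.86% + 0.2882 × 3.88% = 5.98%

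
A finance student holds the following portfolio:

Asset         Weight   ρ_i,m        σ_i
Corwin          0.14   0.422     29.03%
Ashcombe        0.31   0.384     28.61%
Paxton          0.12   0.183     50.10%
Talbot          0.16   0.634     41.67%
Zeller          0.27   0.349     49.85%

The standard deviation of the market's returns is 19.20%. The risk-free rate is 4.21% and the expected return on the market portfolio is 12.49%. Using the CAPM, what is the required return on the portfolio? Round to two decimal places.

10.74%

β_Corwin = 0.422 × 29.03% / 19.20% = 0.6381
β_Ashcombe = 0.384 × 28.61% / 19.20% = 0.5722
β_Paxton = 0.183 × 50.10% / 19.20% = 0.4775
β_Talbot = 0.634 × 41.67% / 19.20% = 1.3760
β_Zeller = 0.349 × 49.85% / 19.20% = 0.9061
β_P = Σ w_i β_i = 0.14×0.6381 + 0.31×0.5722 + 0.12×0.4775 + 0.16×1.3760 + 0.27×0.9061 = 0.7888
MRP = 12.49% − 4.21% = 8.28%
E(R_P) = R_f + β_P × MRP = 4.21% + 0.7888 × 8.28% = 10.74%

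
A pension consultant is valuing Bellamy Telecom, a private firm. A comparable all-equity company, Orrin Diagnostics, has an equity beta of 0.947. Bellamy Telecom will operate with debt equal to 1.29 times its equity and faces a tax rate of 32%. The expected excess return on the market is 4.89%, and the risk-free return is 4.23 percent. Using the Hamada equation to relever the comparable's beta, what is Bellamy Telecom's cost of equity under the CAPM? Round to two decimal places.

12.92%

β_L = β_U × [1 + (1 − t)(D/E)] = 0.947 × [1 + (1 − 0.32) × 1.29]
    = 0.947 × [1 + 0.68 × 1.29] = 0.947 × 1.8772 = 1.7777
E(R) = R_f + β_L × MRP = 4.23% + 1.7777 × 4.89% = 12.92%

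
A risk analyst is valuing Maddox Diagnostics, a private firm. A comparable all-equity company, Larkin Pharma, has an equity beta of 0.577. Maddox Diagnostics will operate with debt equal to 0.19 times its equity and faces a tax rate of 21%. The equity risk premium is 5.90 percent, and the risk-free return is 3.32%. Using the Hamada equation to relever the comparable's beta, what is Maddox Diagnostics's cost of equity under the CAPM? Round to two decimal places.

7.24%

β_L = β_U × [1 + (1 − t)(D/E)] = 0.577 × [1 + (1 − 0.21) × 0.19]
    = 0.577 × [1 + 0.79 × 0.19] = 0.577 × 1.1501 = 0.6636
E(R) = R_f + β_L × MRP = 3.32% + 0.6636 × 5.90% = 7.24%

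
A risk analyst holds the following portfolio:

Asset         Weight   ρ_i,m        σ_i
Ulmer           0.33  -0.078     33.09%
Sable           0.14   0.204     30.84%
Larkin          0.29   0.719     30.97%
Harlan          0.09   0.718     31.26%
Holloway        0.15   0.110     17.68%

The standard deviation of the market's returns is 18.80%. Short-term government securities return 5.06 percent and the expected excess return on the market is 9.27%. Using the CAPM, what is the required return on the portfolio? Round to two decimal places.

9.40%

β_Ulmer = -0.078 × 33.09% / 18.80% = -0.1373
β_Sable = 0.204 × 30.84% / 18.80% = 0.3346
β_Larkin = 0.719 × 30.97% / 18.80% = 1.1844
β_Harlan = 0.718 × 31.26% / 18.80% = 1.1939
β_Holloway = 0.110 × 17.68% / 18.80% = 0.1034
β_P = Σ w_i β_i = 0.33×-0.1373 + 0.14×0.3346 + 0.29×1.1844 + 0.09×1.1939 + 0.15×0.1034 = 0.4680
E(R_P) = R_f + β_P × MRP = 5.06% + 0.4680 × 9.27% = 9.40%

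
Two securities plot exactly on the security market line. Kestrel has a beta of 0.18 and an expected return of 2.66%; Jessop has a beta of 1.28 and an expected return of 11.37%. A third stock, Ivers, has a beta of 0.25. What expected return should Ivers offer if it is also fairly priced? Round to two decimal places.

MRP (SML slope) = (11.37% − 2.66%) / (1.28 − 0.18) = 8.71% / 1.10 = 7.9182%
R_f (intercept) = 2.66% − 0.18 × 7.9182% = 1.2347%
E(R_Ivers) = R_f + β × MRP = 1.2347% + 0.25 × 7.9182% = 3.21%

3.21%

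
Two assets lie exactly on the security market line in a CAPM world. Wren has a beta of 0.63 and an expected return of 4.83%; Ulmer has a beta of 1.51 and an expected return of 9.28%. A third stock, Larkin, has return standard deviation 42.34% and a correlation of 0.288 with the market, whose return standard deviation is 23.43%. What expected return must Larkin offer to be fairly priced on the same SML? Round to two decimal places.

MRP = (9.28% − 4.83%) / (1.51 − 0.63) = 5.0568%
R_f = 4.83% − 0.63 × 5.0568% = 1.6442%
β_Larkin = ρ·σ_i/σ_m = 0.288 × 42.34 / 23.43 = 0.5204
E(R_Larkin) = R_f + β × MRP = 1.6442% + 0.5204 × 5.0568% = 4.28%

4.28%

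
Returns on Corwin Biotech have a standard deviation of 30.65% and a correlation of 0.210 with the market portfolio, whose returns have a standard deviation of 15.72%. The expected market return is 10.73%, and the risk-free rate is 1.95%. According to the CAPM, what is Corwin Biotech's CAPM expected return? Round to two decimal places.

5.54%

β = ρ × σ_i / σ_m = 0.210 × 30.65% / 15.72% = 0.4094
MRP = 10.73% − 1.95% = 8.78%
E(R) = 1.95% + 0.4094 × 8.78% = 5.54%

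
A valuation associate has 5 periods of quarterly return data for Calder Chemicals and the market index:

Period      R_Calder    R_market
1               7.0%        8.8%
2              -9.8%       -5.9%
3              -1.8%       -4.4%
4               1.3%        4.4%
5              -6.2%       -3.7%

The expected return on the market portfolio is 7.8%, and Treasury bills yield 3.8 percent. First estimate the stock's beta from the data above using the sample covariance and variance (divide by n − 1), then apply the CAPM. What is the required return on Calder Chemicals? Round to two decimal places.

7.56%

Mean R_i = (7.0 − 9.8 − 1.8 + 1.3 − 6.2) / 5 = -1.9000%
Mean R_m = (8.8 − 5.9 − 4.4 + 4.4 − 3.7) / 5 = -0.1600%
Σ(R_i − R̄_i)(R_m − R̄_m) = 154.4800  ⇒  Cov = 154.4800 / 4 = 38.6200
Σ(R_m − R̄_m)² = 164.5320  ⇒  Var(R_m) = 164.5320 / 4 = 41.1330
β = Cov / Var(R_m) = 38.6200 / 41.1330 = 0.9389
MRP = 7.8% − 3.8% = 4.00%
E(R) = R_f + β × MRP = 3.8% + 0.9389 × 4.0% = 7.56%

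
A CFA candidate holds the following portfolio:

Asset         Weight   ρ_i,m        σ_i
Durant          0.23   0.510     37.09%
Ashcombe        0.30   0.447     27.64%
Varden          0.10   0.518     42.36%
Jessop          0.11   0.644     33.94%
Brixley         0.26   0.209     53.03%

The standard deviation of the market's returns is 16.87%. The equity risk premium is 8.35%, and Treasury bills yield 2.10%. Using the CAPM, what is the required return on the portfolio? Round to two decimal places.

9.79%

β_Durant = 0.510 × 37.09% / 16.87% = 1.1213
β_Ashcombe = 0.447 × 27.64% / 16.87% = 0.7324
β_Varden = 0.518 × 42.36% / 16.87% = 1.3007
β_Jessop = 0.644 × 33.94% / 16.87% = 1.2956
β_Brixley = 0.209 × 53.03% / 16.87% = 0.6570
β_P = Σ w_i β_i = 0.23×1.1213 + 0.30×0.7324 + 0.10×1.3007 + 0.11×1.2956 + 0.26×0.6570 = 0.9210
E(R_P) = R_f + β_P × MRP = 2.10% + 0.9210 × 8.35% = 9.79%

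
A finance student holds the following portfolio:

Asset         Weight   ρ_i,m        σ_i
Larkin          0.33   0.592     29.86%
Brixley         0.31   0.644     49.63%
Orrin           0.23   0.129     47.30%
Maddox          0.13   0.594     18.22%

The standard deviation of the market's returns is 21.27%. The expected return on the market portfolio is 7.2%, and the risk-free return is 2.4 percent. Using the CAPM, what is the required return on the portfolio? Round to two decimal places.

β_Larkin = 0.592 × 29.86% / 21.27% = 0.8311
β_Brixley = 0.644 × 49.63% / 21.27% = 1.5027
β_Orrin = 0.129 × 47.30% / 21.27% = 0.2869
β_Maddox = 0.594 × 18.22% / 21.27% = 0.5088
β_P = Σ w_i β_i = 0.33×0.8311 + 0.31×1.5027 + 0.23×0.2869 + 0.13×0.5088 = 0.8722
MRP = 7.2% − 2.4% = 4.80%
E(R_P) = R_f + β_P × MRP = 2.4% + 0.8722 × 4.8% = 6.59%

6.59%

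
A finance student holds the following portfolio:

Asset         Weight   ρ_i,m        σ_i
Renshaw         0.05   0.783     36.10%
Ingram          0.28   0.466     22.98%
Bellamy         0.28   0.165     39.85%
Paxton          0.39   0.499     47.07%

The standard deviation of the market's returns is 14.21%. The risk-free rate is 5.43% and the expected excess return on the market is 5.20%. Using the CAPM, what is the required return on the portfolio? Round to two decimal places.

11.07%

β_Renshaw = 0.783 × 36.10% / 14.21% = 1.9892
β_Ingram = 0.466 × 22.98% / 14.21% = 0.7536
β_Bellamy = 0.165 × 39.85% / 14.21% = 0.4627
β_Paxton = 0.499 × 47.07% / 14.21% = 1.6529
β_P = Σ w_i β_i = 0.05×1.9892 + 0.28×0.7536 + 0.28×0.4627 + 0.39×1.6529 = 1.0847
E(R_P) = R_f + β_P × MRP = 5.43% + 1.0847 × 5.20% = 11.07%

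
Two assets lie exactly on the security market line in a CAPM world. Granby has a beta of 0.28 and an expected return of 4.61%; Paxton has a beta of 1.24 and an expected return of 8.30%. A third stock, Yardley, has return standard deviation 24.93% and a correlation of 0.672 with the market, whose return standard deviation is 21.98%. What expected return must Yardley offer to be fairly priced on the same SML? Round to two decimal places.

MRP = (8.30% − 4.61%) / (1.24 − 0.28) = 3.8438%
R_f = 4.61% − 0.28 × 3.8438% = 3.5337%
β_Yardley = ρ·σ_i/σ_m = 0.672 × 24.93 / 21.98 = 0.7622
E(R_Yardley) = R_f + β × MRP = 3.5337% + 0.7622 × 3.8438% = 6.46%

6.46%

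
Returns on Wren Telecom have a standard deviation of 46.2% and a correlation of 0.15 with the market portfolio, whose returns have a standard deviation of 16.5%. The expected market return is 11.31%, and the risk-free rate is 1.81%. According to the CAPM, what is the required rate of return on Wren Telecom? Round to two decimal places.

β = ρ × σ_i / σ_m = 0.15 × 46.2% / 16.5% = 0.4200
MRP = 11.31% − 1.81% = 9.50%
E(R) = 1.81% + 0.4200 × 9.50% = 5.80%

5.80%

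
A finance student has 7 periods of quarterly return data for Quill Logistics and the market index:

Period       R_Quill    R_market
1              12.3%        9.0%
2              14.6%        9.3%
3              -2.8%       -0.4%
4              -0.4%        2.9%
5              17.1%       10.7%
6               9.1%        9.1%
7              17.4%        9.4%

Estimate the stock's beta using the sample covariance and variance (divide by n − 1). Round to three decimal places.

1.865

Mean R_i = (12.3 + 14.6 − 2.8 − 0.4 + 17.1 + 9.1 + 17.4) / 7 = 9.6143%
Mean R_m = (9.0 + 9.3 − 0.4 + 2.9 + 10.7 + 9.1 + 9.4) / 7 = 7.1429%
Σ(R_i − R̄_i)(R_m − R̄_m) = 195.0657  ⇒  Cov = 195.0657 / 6 = 32.5110
Σ(R_m − R̄_m)² = 104.5771  ⇒  Var(R_m) = 104.5771 / 6 = 17.4295
β = Cov / Var(R_m) = 32.5110 / 17.4295 = 1.8653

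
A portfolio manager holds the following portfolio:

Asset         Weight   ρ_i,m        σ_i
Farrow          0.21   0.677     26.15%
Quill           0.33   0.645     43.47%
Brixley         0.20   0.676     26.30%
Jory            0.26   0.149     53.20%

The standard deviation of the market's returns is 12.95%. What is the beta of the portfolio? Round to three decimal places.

1.435

β_Farrow = 0.677 × 26.15% / 12.95% = 1.3671
β_Quill = 0.645 × 43.47% / 12.95% = 2.1651
β_Brixley = 0.676 × 26.30% / 12.95% = 1.3729
β_Jory = 0.149 × 53.20% / 12.95% = 0.6121
β_P = Σ w_i β_i = 0.21×1.3671 + 0.33×2.1651 + 0.20×1.3729 + 0.26×0.6121 = 1.4353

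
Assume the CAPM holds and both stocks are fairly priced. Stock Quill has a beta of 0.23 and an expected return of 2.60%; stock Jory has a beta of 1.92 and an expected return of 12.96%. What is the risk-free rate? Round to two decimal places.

Both satisfy E(R) = R_f + β·MRP, so the slope of the SML is
MRP = (12.96% − 2.60%) / (1.92 − 0.23) = 10.36% / 1.69 = 6.1302%
R_f = E(R_Quill) − β_Quill·MRP = 2.60% − 0.23 × 6.1302% = 1.1901%

1.19%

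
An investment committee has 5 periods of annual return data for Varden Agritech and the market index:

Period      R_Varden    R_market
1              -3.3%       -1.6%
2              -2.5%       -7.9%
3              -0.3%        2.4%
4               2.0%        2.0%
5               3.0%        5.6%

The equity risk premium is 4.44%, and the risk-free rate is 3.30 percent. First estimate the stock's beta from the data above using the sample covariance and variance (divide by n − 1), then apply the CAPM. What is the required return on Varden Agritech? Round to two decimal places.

Mean R_i = (-3.3 − 2.5 − 0.3 + 2.0 + 3.0) / 5 = -0.2200%
Mean R_m = (-1.6 − 7.9 + 2.4 + 2.0 + 5.6) / 5 = 0.1000%
Σ(R_i − R̄_i)(R_m − R̄_m) = 45.2200  ⇒  Cov = 45.2200 / 4 = 11.3050
Σ(R_m − R̄_m)² = 106.0400  ⇒  Var(R_m) = 106.0400 / 4 = 26.5100
β = Cov / Var(R_m) = 11.3050 / 26.5100 = 0.4264
E(R) = R_f + β × MRP = 3.30% + 0.4264 × 4.44% = 5.19%

5.19%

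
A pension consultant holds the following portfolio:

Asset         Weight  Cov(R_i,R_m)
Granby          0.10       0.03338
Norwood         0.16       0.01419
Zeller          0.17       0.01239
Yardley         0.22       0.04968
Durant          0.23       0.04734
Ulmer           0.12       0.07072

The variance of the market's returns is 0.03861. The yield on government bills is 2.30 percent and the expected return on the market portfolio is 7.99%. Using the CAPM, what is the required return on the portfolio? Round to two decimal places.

β_Granby = 0.03338 / 0.03861 = 0.8645
β_Norwood = 0.01419 / 0.03861 = 0.3675
β_Zeller = 0.01239 / 0.03861 = 0.3209
β_Yardley = 0.04968 / 0.03861 = 1.2867
β_Durant = 0.04734 / 0.03861 = 1.2261
β_Ulmer = 0.07072 / 0.03861 = 1.8316
β_P = Σ w_i β_i = 0.10×0.8645 + 0.16×0.3675 + 0.17×0.3209 + 0.22×1.2867 + 0.23×1.2261 + 0.12×1.8316 = 0.9847
MRP = 7.99% − 2.30% = 5.69%
E(R_P) = R_f + β_P × MRP = 2.30% + 0.9847 × 5.69% = 7.90%

7.90%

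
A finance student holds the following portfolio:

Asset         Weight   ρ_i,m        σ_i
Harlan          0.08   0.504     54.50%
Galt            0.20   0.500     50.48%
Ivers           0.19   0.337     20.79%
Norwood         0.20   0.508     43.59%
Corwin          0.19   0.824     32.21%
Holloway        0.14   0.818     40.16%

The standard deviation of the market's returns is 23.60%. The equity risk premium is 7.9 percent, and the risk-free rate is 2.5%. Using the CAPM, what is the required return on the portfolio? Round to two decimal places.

β_Harlan = 0.504 × 54.50% / 23.60% = 1.1639
β_Galt = 0.500 × 50.48% / 23.60% = 1.0695
β_Ivers = 0.337 × 20.79% / 23.60% = 0.2969
β_Norwood = 0.508 × 43.59% / 23.60% = 0.9383
β_Corwin = 0.824 × 32.21% / 23.60% = 1.1246
β_Holloway = 0.818 × 40.16% / 23.60% = 1.3920
β_P = Σ w_i β_i = 0.08×1.1639 + 0.20×1.0695 + 0.19×0.2969 + 0.20×0.9383 + 0.19×1.1246 + 0.14×1.3920 = 0.9596
E(R_P) = R_f + β_P × MRP = 2.5% + 0.9596 × 7.9% = 10.08%

10.08%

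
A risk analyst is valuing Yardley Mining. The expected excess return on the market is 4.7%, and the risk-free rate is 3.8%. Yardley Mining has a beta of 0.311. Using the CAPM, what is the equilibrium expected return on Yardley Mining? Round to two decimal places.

5.26%

E(R) = R_f + β × MRP = 3.8% + 0.311 × 4.7% = 5.26%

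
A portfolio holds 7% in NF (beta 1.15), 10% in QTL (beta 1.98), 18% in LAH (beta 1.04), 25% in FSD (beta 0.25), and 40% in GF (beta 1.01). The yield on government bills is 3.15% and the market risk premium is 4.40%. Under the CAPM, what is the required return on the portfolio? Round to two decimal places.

β_P = Σ w_i β_i = 0.07×1.15 + 0.10×1.98 + 0.18×1.04 + 0.25×0.25 + 0.40×1.01 = 0.9322
E(R_P) = R_f + β_P × MRP = 3.15% + 0.9322 × 4.40% = 7.25%

7.25%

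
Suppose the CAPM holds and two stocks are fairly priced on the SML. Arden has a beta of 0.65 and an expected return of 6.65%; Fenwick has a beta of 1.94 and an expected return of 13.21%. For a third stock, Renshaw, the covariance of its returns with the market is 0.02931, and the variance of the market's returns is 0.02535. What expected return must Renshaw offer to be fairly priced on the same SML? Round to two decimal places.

MRP = (13.21% − 6.65%) / (1.94 − 0.65) = 5.0853%
R_f = 6.65% − 0.65 × 5.0853% = 3.3446%
β_Renshaw = Cov / Var(R_m) = 0.02931 / 0.02535 = 1.1562
E(R_Renshaw) = R_f + β × MRP = 3.3446% + 1.1562 × 5.0853% = 9.22%

9.22%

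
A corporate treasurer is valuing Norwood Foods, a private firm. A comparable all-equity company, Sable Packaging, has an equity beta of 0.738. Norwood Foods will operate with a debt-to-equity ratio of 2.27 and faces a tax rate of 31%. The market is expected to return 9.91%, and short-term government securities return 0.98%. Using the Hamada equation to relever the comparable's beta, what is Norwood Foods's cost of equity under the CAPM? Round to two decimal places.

17.89%

β_L = β_U × [1 + (1 − t)(D/E)] = 0.738 × [1 + (1 − 0.31) × 2.27]
    = 0.738 × [1 + 0.69 × 2.27] = 0.738 × 2.5663 = 1.8939
MRP = 9.91% − 0.98% = 8.93%
E(R) = R_f + β_L × MRP = 0.98% + 1.8939 × 8.93% = 17.89%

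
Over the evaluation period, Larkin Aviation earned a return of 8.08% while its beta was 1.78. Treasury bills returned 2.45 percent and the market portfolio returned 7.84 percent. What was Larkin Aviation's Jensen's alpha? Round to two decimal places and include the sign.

Market excess return = 7.84% − 2.45% = 5.39%
CAPM benchmark = R_f + β(R_m − R_f) = 2.45% + 1.78 × 5.39% = 12.0442%
α = actual − benchmark = 8.08% − 12.0442% = -3.96%

-3.96%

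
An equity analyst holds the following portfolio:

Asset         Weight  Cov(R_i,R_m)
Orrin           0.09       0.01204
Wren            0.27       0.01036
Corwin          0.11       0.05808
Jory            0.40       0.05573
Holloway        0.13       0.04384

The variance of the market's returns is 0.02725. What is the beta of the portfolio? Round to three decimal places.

1.404

β_Orrin = 0.01204 / 0.02725 = 0.4418
β_Wren = 0.01036 / 0.02725 = 0.3802
β_Corwin = 0.05808 / 0.02725 = 2.1314
β_Jory = 0.05573 / 0.02725 = 2.0451
β_Holloway = 0.04384 / 0.02725 = 1.6088
β_P = Σ w_i β_i = 0.09×0.4418 + 0.27×0.3802 + 0.11×2.1314 + 0.40×2.0451 + 0.13×1.6088 = 1.4041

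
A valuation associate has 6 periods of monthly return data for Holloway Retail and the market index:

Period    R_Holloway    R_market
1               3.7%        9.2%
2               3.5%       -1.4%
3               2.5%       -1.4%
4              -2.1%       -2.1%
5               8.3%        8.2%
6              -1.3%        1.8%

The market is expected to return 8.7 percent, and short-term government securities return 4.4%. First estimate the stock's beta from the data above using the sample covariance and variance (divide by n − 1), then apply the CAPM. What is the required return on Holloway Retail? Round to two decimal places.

Mean R_i = (3.7 + 3.5 + 2.5 − 2.1 + 8.3 − 1.3) / 6 = 2.4333%
Mean R_m = (9.2 − 1.4 − 1.4 − 2.1 + 8.2 + 1.8) / 6 = 2.3833%
Σ(R_i − R̄_i)(R_m − R̄_m) = 60.9733  ⇒  Cov = 60.9733 / 5 = 12.1947
Σ(R_m − R̄_m)² = 129.3683  ⇒  Var(R_m) = 129.3683 / 5 = 25.8737
β = Cov / Var(R_m) = 12.1947 / 25.8737 = 0.4713
MRP = 8.7% − 4.4% = 4.30%
E(R) = R_f + β × MRP = 4.4% + 0.4713 × 4.3% = 6.43%

6.43%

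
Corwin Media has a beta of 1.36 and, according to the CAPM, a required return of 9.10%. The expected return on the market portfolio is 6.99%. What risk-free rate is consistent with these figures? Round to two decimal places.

1.13%

E(R) = R_f + β(E(R_m) − R_f) = R_f(1 − β) + β·E(R_m)
9.10% = R_f × (1 − 1.36) + 1.36 × 6.99%
9.10% = R_f × -0.36 + 9.5064%
R_f = (9.10% − 9.5064%) / -0.36 = 1.13%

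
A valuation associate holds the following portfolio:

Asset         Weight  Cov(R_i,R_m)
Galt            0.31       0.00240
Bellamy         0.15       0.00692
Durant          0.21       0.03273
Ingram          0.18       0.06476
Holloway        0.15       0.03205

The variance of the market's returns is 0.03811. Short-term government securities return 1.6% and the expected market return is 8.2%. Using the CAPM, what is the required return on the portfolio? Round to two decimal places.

β_Galt = 0.00240 / 0.03811 = 0.0630
β_Bellamy = 0.00692 / 0.03811 = 0.1816
β_Durant = 0.03273 / 0.03811 = 0.8588
β_Ingram = 0.06476 / 0.03811 = 1.6993
β_Holloway = 0.03205 / 0.03811 = 0.8410
β_P = Σ w_i β_i = 0.31×0.0630 + 0.15×0.1816 + 0.21×0.8588 + 0.18×1.6993 + 0.15×0.8410 = 0.6591
MRP = 8.2% − 1.6% = 6.60%
E(R_P) = R_f + β_P × MRP = 1.6% + 0.6591 × 6.6% = 5.95%

5.95%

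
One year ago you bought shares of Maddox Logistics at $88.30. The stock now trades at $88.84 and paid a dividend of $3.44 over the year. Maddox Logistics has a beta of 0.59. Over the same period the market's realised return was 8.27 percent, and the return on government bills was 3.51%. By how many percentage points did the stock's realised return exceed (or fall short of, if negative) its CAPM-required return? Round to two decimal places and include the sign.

-1.81%

Realised HPR = (P1 + D1 − P0) / P0 = (88.84 + 3.44 − 88.30) / 88.30 = 3.98 / 88.30 = 4.5074%
MRP = 8.27% − 3.51% = 4.76%
CAPM required = R_f + β·MRP = 3.51% + 0.59 × 4.76% = 6.3184%
α = realised − required = 4.5074% − 6.3184% = -1.81%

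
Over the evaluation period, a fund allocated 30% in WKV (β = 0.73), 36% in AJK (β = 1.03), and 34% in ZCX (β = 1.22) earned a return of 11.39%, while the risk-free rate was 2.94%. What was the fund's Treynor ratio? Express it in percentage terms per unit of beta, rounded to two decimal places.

β_P = 0.30×0.73 + 0.36×1.03 + 0.34×1.22 = 1.0046
Treynor = (R_P − R_f) / β_P = (11.39% − 2.94%) / 1.0046 = 8.45% / 1.0046 = 8.41%

8.41%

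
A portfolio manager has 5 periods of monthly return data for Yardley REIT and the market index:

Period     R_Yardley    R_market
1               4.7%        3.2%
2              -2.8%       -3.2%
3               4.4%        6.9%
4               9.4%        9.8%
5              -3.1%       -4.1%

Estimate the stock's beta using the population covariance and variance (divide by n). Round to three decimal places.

Mean R_i = (4.7 − 2.8 + 4.4 + 9.4 − 3.1) / 5 = 2.5200%
Mean R_m = (3.2 − 3.2 + 6.9 + 9.8 − 4.1) / 5 = 2.5200%
Σ(R_i − R̄_i)(R_m − R̄_m) = 127.4380  ⇒  Cov = 127.4380 / 5 = 25.4876
Σ(R_m − R̄_m)² = 149.1880  ⇒  Var(R_m) = 149.1880 / 5 = 29.8376
β = Cov / Var(R_m) = 25.4876 / 29.8376 = 0.8542

0.854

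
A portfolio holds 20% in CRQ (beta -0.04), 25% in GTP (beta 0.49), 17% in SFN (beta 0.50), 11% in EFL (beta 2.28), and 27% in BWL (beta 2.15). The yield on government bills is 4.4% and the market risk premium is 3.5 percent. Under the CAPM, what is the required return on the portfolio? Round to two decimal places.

8.01%

β_P = Σ w_i β_i = 0.20×-0.04 + 0.25×0.49 + 0.17×0.50 + 0.11×2.28 + 0.27×2.15 = 1.0308
E(R_P) = R_f + β_P × MRP = 4.4% + 1.0308 × 3.5% = 8.01%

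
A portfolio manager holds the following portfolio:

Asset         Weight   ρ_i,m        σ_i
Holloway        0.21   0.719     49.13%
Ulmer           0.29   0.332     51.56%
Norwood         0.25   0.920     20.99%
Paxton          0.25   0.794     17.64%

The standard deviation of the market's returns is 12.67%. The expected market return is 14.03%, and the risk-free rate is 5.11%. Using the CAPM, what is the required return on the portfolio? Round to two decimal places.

β_Holloway = 0.719 × 49.13% / 12.67% = 2.7880
β_Ulmer = 0.332 × 51.56% / 12.67% = 1.3511
β_Norwood = 0.920 × 20.99% / 12.67% = 1.5241
β_Paxton = 0.794 × 17.64% / 12.67% = 1.1055
β_P = Σ w_i β_i = 0.21×2.7880 + 0.29×1.3511 + 0.25×1.5241 + 0.25×1.1055 = 1.6347
MRP = 14.03% − 5.11% = 8.92%
E(R_P) = R_f + β_P × MRP = 5.11% + 1.6347 × 8.92% = 19.69%

19.69%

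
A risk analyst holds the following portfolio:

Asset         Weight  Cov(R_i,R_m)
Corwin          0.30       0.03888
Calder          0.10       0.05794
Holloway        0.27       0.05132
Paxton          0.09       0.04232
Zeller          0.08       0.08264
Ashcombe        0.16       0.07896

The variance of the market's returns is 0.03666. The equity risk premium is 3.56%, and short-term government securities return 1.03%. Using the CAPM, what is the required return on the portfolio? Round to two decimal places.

β_Corwin = 0.03888 / 0.03666 = 1.0606
β_Calder = 0.05794 / 0.03666 = 1.5805
β_Holloway = 0.05132 / 0.03666 = 1.3999
β_Paxton = 0.04232 / 0.03666 = 1.1544
β_Zeller = 0.08264 / 0.03666 = 2.2542
β_Ashcombe = 0.07896 / 0.03666 = 2.1538
β_P = Σ w_i β_i = 0.30×1.0606 + 0.10×1.5805 + 0.27×1.3999 + 0.09×1.1544 + 0.08×2.2542 + 0.16×2.1538 = 1.4830
E(R_P) = R_f + β_P × MRP = 1.03% + 1.4830 × 3.56% = 6.31%

6.31%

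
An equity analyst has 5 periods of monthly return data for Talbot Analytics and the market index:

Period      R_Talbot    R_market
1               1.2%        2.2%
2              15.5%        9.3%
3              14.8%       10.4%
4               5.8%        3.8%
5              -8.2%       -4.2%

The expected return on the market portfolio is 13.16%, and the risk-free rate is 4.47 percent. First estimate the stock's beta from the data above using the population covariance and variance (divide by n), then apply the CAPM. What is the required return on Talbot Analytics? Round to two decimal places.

18.97%

Mean R_i = (1.2 + 15.5 + 14.8 + 5.8 − 8.2) / 5 = 5.8200%
Mean R_m = (2.2 + 9.3 + 10.4 + 3.8 − 4.2) / 5 = 4.3000%
Σ(R_i − R̄_i)(R_m − R̄_m) = 232.0600  ⇒  Cov = 232.0600 / 5 = 46.4120
Σ(R_m − R̄_m)² = 139.1200  ⇒  Var(R_m) = 139.1200 / 5 = 27.8240
β = Cov / Var(R_m) = 46.4120 / 27.8240 = 1.6681
MRP = 13.16% − 4.47% = 8.69%
E(R) = R_f + β × MRP = 4.47% + 1.6681 × 8.69% = 18.97%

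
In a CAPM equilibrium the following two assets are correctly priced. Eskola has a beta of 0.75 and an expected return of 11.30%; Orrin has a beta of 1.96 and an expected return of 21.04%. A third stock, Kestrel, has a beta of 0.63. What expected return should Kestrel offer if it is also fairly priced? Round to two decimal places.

10.33%

MRP (SML slope) = (21.04% − 11.30%) / (1.96 − 0.75) = 9.74% / 1.21 = 8.0496%
R_f (intercept) = 11.30% − 0.75 × 8.0496% = 5.2628%
E(R_Kestrel) = R_f + β × MRP = 5.2628% + 0.63 × 8.0496% = 10.33%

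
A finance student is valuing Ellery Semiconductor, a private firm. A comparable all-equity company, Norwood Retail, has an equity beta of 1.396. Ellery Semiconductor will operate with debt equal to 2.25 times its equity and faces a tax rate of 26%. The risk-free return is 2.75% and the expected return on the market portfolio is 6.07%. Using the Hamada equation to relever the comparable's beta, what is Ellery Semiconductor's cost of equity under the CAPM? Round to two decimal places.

β_L = β_U × [1 + (1 − t)(D/E)] = 1.396 × [1 + (1 − 0.26) × 2.25]
    = 1.396 × [1 + 0.74 × 2.25] = 1.396 × 2.6650 = 3.7203
MRP = 6.07% − 2.75% = 3.32%
E(R) = R_f + β_L × MRP = 2.75% + 3.7203 × 3.32% = 15.10%

15.10%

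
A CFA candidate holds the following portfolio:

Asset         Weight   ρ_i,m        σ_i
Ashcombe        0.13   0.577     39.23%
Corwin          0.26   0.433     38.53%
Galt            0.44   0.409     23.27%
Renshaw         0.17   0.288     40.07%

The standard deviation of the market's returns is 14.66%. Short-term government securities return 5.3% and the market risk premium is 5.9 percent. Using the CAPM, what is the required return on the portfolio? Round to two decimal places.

10.70%

β_Ashcombe = 0.577 × 39.23% / 14.66% = 1.5440
β_Corwin = 0.433 × 38.53% / 14.66% = 1.1380
β_Galt = 0.409 × 23.27% / 14.66% = 0.6492
β_Renshaw = 0.288 × 40.07% / 14.66% = 0.7872
β_P = Σ w_i β_i = 0.13×1.5440 + 0.26×1.1380 + 0.44×0.6492 + 0.17×0.7872 = 0.9161
E(R_P) = R_f + β_P × MRP = 5.3% + 0.9161 × 5.9% = 10.70%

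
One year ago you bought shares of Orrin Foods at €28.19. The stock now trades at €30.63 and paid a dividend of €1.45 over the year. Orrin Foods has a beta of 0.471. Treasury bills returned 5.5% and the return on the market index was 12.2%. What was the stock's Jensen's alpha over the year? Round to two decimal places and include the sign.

Realised HPR = (P1 + D1 − P0) / P0 = (30.63 + 1.45 − 28.19) / 28.19 = 3.89 / 28.19 = 13.7992%
MRP = 12.2% − 5.5% = 6.70%
CAPM required = R_f + β·MRP = 5.5% + 0.471 × 6.7% = 8.6557%
α = realised − required = 13.7992% − 8.6557% = +5.14%

+5.14%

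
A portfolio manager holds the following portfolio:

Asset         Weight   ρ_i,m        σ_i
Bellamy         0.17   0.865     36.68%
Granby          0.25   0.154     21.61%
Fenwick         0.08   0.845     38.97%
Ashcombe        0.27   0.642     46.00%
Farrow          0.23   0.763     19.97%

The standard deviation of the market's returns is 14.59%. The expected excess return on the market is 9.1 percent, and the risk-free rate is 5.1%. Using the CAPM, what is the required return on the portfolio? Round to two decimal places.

17.79%

β_Bellamy = 0.865 × 36.68% / 14.59% = 2.1747
β_Granby = 0.154 × 21.61% / 14.59% = 0.2281
β_Fenwick = 0.845 × 38.97% / 14.59% = 2.2570
β_Ashcombe = 0.642 × 46.00% / 14.59% = 2.0241
β_Farrow = 0.763 × 19.97% / 14.59% = 1.0444
β_P = Σ w_i β_i = 0.17×2.1747 + 0.25×0.2281 + 0.08×2.2570 + 0.27×2.0241 + 0.23×1.0444 = 1.3940
E(R_P) = R_f + β_P × MRP = 5.1% + 1.3940 × 9.1% = 17.79%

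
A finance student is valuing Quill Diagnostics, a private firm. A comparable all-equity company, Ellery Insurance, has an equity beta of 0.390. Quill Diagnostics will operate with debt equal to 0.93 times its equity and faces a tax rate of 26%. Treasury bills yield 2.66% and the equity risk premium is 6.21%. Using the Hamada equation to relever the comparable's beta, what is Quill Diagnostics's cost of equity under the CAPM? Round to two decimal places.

β_L = β_U × [1 + (1 − t)(D/E)] = 0.390 × [1 + (1 − 0.26) × 0.93]
    = 0.390 × [1 + 0.74 × 0.93] = 0.390 × 1.6882 = 0.6584
E(R) = R_f + β_L × MRP = 2.66% + 0.6584 × 6.21% = 6.75%

6.75%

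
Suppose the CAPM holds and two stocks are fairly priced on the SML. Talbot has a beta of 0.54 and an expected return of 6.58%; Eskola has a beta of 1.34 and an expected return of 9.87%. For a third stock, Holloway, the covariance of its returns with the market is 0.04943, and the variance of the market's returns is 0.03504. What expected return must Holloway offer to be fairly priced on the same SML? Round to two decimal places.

10.16%

MRP = (9.87% − 6.58%) / (1.34 − 0.54) = 4.1125%
R_f = 6.58% − 0.54 × 4.1125% = 4.3593%
β_Holloway = Cov / Var(R_m) = 0.04943 / 0.03504 = 1.4107
E(R_Holloway) = R_f + β × MRP = 4.3593% + 1.4107 × 4.1125% = 10.16%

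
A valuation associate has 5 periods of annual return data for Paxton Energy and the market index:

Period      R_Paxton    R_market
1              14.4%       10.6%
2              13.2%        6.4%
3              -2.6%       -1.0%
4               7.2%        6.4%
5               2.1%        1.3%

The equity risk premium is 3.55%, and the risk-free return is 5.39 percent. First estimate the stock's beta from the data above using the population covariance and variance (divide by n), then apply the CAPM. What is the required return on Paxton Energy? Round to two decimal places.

10.67%

Mean R_i = (14.4 + 13.2 − 2.6 + 7.2 + 2.1) / 5 = 6.8600%
Mean R_m = (10.6 + 6.4 − 1.0 + 6.4 + 1.3) / 5 = 4.7400%
Σ(R_i − R̄_i)(R_m − R̄_m) = 125.9480  ⇒  Cov = 125.9480 / 5 = 25.1896
Σ(R_m − R̄_m)² = 84.6320  ⇒  Var(R_m) = 84.6320 / 5 = 16.9264
β = Cov / Var(R_m) = 25.1896 / 16.9264 = 1.4882
E(R) = R_f + β × MRP = 5.39% + 1.4882 × 3.55% = 10.67%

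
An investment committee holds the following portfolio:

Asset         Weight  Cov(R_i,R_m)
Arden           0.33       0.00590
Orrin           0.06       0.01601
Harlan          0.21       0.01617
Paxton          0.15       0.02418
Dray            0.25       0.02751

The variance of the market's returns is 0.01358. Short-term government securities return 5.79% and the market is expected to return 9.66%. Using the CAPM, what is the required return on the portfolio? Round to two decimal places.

10.58%

β_Arden = 0.00590 / 0.01358 = 0.4345
β_Orrin = 0.01601 / 0.01358 = 1.1789
β_Harlan = 0.01617 / 0.01358 = 1.1907
β_Paxton = 0.02418 / 0.01358 = 1.7806
β_Dray = 0.02751 / 0.01358 = 2.0258
β_P = Σ w_i β_i = 0.33×0.4345 + 0.06×1.1789 + 0.21×1.1907 + 0.15×1.7806 + 0.25×2.0258 = 1.2377
MRP = 9.66% − 5.79% = 3.87%
E(R_P) = R_f + β_P × MRP = 5.79% + 1.2377 × 3.87% = 10.58%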